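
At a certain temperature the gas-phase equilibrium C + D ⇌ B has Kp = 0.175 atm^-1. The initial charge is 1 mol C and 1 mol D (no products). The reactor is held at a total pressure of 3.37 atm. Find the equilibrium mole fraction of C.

Let X = conversion of C (basis 1 mol C); extent of reaction ξ = X.
At extent ξ: n_C = 1 − X; n_D = 1 − X; n_B = X.
Summing: n_T = 2 − X.
y_i = n_i/n_T, p_i = y_i·P. Kp = p_B / (p_C p_D).
This yields a degree-2 equation in X; solving on (0,1), X = 0.207.
Then n_C = 0.793, n_T = 1.79, so y_C = 0.442.

y_C = 0.442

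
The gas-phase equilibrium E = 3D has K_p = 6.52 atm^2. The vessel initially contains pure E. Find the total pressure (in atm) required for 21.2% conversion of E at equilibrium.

P = 6.36 atm

Let X = conversion of E (basis 1 mol E); extent of reaction ξ = X.
At extent ξ: n_E = 1 − X; n_D = 3X.
Total moles n_T = 1 + 2X.
K_p = p_D^3 / (p_E) with p_i = (n_i/n_T)·P.
At X = 0.212: the mole-fraction product g(X) = Π y_i^ν_i = 0.161. Since K_p = g(X)·P^{2}, P = (K_p/g)^(1/2) = (6.52/0.161)^(1/2) = 6.36 atm.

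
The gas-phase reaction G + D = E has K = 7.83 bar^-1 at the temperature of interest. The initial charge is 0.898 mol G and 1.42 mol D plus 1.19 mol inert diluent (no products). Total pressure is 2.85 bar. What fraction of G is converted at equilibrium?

X = 0.843

Basis: 0.898 mol G initially; let X = conversion of G. Extent ξ = 0.898X.
Moles: n_G = 0.898 − 0.898X; n_D = 1.42 − 0.898X; n_E = 0.898X; n_I = 1.19 (inert).
n_T = Σnᵢ = 3.51 − 0.898X.
With p_i = (n_i/n_T)P, K = p_E / (p_G p_D).
This yields a degree-2 equation in X; solving on (0,1), X = 0.843.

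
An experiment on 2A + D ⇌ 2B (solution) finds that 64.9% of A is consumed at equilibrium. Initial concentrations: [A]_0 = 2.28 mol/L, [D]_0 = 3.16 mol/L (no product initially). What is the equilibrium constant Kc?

Kc = 1.41 L/mol

Let X = conversion of A.
Concentrations: [A] = 2.28 − 2.28X; [D] = 3.16 − 1.14X; [B] = 2.28X.
At X = 0.649: [A] = 0.8, [D] = 2.42, [B] = 1.48.
Kc = [B]^2 / ([A]^2 [D]) = 1.41 L/mol.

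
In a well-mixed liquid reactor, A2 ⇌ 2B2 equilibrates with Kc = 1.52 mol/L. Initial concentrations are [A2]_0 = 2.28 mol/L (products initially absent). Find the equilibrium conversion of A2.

Let X = conversion of A2; extent ξ = 2.28·X mol/L.
Concentrations: [A2] = 2.28 − 2.28X; [B2] = 4.56X.
Kc = [B2]^2 / ([A2]).
Solving Kc = 1.52 for X ∈ (0,1): X = 0.333.

X = 0.333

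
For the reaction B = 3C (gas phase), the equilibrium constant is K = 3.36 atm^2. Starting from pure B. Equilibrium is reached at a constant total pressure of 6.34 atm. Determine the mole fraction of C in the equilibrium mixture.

y_C = 0.374

Let X = conversion of B (basis 1 mol B); extent of reaction ξ = X.
At extent ξ: n_B = 1 − X; n_C = 3X.
Total moles n_T = 1 + 2X.
Mole fractions y_i = n_i/n_T; K = p_C^3 / (p_B) with p_i = y_i·P.
Equating to 3.36 atm^2 and solving on 0 < X < 1: X = 0.166.
Then n_C = 0.498, n_T = 1.33, so y_C = 0.374.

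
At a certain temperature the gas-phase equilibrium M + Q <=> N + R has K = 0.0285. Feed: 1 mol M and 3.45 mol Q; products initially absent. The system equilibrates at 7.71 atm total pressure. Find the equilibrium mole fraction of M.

y_M = 0.166

Let X = conversion of M (basis 1 mol M); extent of reaction ξ = X.
Species balance: n_M = 1 − X; n_Q = 3.45 − X; n_N = X; n_R = X.
Since Δν = 0, n_T = 4.45 throughout.
y_i = n_i/n_T, p_i = y_i·P. K = p_N p_R / (p_M p_Q).
Equating to 0.0285 and solving on 0 < X < 1: X = 0.259.
Then n_M = 0.741, n_T = 4.45, so y_M = 0.166.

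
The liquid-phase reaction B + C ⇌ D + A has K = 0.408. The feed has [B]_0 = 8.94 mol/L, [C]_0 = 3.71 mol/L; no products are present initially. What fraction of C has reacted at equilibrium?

Let X = conversion of C; extent ξ = 3.71·X mol/L.
Concentrations: [B] = 8.94 − 3.71X; [C] = 3.71 − 3.71X; [D] = 3.71X; [A] = 3.71X.
K = [D] [A] / ([B] [C]).
Equating to 0.408: the physical root is X = 0.569.

X = 0.569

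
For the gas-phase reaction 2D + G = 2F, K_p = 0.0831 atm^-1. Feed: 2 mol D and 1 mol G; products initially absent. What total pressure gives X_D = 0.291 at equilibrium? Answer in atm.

P = 7.75 atm

Let X = conversion of D (basis 2 mol D); extent of reaction ξ = X.
Species balance: n_D = 2 − 2X; n_G = 1 − X; n_F = 2X.
Total moles n_T = 3 − X.
K_p = p_F^2 / (p_D^2 p_G) with p_i = (n_i/n_T)·P.
At X = 0.291: the mole-fraction product g(X) = Π y_i^ν_i = 0.6437. Since K_p = g(X)·P^{-1}, P = (g/K_p)^(1/1) = (0.6437/0.0831)^(1/1) = 7.75 atm.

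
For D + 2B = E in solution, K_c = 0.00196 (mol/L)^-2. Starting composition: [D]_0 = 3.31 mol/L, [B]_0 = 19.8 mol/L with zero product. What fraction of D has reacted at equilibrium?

Let X = conversion of D; extent ξ = 3.31·X mol/L.
Concentrations: [D] = 3.31 − 3.31X; [B] = 19.8 − 6.62X; [E] = 3.31X.
K_c = [E] / ([D] [B]^2).
This equals 0.00196 at X = 0.371 (the root in 0 < X < 1).

X = 0.371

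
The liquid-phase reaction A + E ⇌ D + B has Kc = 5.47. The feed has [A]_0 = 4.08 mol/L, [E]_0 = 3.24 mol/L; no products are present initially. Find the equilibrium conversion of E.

X = 0.774

Let X = conversion of E; extent ξ = 3.24·X mol/L.
Concentrations: [A] = 4.08 − 3.24X; [E] = 3.24 − 3.24X; [D] = 3.24X; [B] = 3.24X.
Kc = [D] [B] / ([A] [E]).
Setting equal to 5.47 and solving for X on (0,1) gives X = 0.774.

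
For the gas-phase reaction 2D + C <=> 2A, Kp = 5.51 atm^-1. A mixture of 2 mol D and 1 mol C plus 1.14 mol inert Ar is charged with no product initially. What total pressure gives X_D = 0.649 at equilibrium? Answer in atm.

P = 6.17 atm

Take 2 mol D as basis and let X be its fractional conversion, so ξ = X.
Species balance: n_D = 2 − 2X; n_C = 1 − X; n_A = 2X; n_I = 1.14 (inert).
n_T = Σnᵢ = 4.14 − X.
Kp = p_A^2 / (p_D^2 p_C) with p_i = (n_i/n_T)·P.
At X = 0.649: the mole-fraction product g(X) = Π y_i^ν_i = 34. Since Kp = g(X)·P^{-1}, P = (g/Kp)^(1/1) = (34/5.51)^(1/1) = 6.17 atm.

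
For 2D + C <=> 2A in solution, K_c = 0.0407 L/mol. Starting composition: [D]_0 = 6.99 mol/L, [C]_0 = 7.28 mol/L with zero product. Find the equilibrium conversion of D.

Let X = conversion of D; extent ξ = 6.99X/2 mol/L.
Concentrations: [D] = 6.99 − 6.99X; [C] = 7.28 − 3.5X; [A] = 6.99X.
K_c = [A]^2 / ([D]^2 [C]).
Setting equal to 0.0407 and solving for X on (0,1) gives X = 0.333.

X = 0.333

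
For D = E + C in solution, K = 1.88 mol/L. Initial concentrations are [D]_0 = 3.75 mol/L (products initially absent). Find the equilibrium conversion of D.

X = 0.500

Let X = conversion of D; extent ξ = 3.75·X mol/L.
Concentrations: [D] = 3.75 − 3.75X; [E] = 3.75X; [C] = 3.75X.
K = [E] [C] / ([D]).
Setting equal to 1.88 and solving for X on (0,1) gives X = 0.500.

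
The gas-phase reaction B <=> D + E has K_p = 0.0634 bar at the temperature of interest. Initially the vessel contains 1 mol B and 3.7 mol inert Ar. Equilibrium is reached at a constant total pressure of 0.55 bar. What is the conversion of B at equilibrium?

Take 1 mol B as basis and let X be its fractional conversion, so ξ = X.
Mole table: n_B = 1 − X; n_D = X; n_E = X; n_I = 3.7 (inert).
Total moles n_T = 4.7 + X.
With p_i = (n_i/n_T)P, K_p = p_D p_E / (p_B).
Equating to 0.0634 bar and solving on 0 < X < 1: X = 0.532.

X = 0.532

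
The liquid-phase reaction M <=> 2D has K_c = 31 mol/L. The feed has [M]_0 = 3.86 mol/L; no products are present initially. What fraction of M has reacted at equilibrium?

X = 0.733

Let X = conversion of M; extent ξ = 3.86·X mol/L.
Concentrations: [M] = 3.86 − 3.86X; [D] = 7.72X.
K_c = [D]^2 / ([M]).
Solving K_c = 31 for X ∈ (0,1): X = 0.733.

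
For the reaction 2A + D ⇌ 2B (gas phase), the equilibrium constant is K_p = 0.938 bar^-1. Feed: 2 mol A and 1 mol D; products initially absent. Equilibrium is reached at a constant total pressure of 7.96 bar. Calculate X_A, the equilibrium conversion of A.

Let X = conversion of A (basis 2 mol A); extent of reaction ξ = X.
Mole table: n_A = 2 − 2X; n_D = 1 − X; n_B = 2X.
Summing: n_T = 3 − X.
With p_i = (n_i/n_T)P, K_p = p_B^2 / (p_A^2 p_D).
Setting this equal to 0.938 bar^-1 and taking the physical root (0 < X < 1) gives X = 0.541.

X = 0.541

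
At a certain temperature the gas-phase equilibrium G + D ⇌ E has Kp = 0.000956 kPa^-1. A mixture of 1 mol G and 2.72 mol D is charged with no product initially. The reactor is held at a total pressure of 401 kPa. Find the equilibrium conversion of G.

X = 0.215

Let X = conversion of G (basis 1 mol G); extent of reaction ξ = X.
At extent ξ: n_G = 1 − X; n_D = 2.72 − X; n_E = X.
n_T = Σnᵢ = 3.72 − X.
Mole fractions y_i = n_i/n_T; Kp = p_E / (p_G p_D) with p_i = y_i·P.
This yields a degree-2 equation in X; solving on (0,1), X = 0.215.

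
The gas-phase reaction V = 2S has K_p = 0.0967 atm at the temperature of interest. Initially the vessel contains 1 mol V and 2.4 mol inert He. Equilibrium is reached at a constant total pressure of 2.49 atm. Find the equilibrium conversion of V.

X = 0.170

Take 1 mol V as basis and let X be its fractional conversion, so ξ = X.
At extent ξ: n_V = 1 − X; n_S = 2X; n_I = 2.4 (inert).
Summing: n_T = 3.4 + X.
y_i = n_i/n_T, p_i = y_i·P. K_p = p_S^2 / (p_V).
Substituting and setting equal to 0.0967 atm gives a polynomial in X; the root in (0,1) is X = 0.170.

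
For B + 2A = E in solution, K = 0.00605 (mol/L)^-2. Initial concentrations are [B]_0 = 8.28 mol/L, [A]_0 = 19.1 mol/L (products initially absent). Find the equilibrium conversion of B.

X = 0.450

Let X = conversion of B; extent ξ = 8.28·X mol/L.
Concentrations: [B] = 8.28 − 8.28X; [A] = 19.1 − 16.6X; [E] = 8.28X.
K = [E] / ([B] [A]^2).
Solving K = 0.00605 for X ∈ (0,1): X = 0.450.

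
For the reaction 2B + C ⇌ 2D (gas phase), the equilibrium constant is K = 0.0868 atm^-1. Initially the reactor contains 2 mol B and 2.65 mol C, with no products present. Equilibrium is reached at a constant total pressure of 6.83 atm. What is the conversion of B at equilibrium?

Let X = conversion of B (basis 2 mol B); extent of reaction ξ = X.
Mole table: n_B = 2 − 2X; n_C = 2.65 − X; n_D = 2X.
Summing: n_T = 4.65 − X.
y_i = n_i/n_T, p_i = y_i·P. K = p_D^2 / (p_B^2 p_C).
Equating to 0.0868 atm^-1 and solving on 0 < X < 1: X = 0.360.

X = 0.360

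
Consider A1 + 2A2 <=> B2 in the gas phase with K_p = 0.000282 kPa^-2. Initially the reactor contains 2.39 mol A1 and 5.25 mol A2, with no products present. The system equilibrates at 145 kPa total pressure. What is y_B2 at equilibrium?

Basis: 2.39 mol A1 initially; let X = conversion of A1. Extent ξ = 2.39X.
Mole table: n_A1 = 2.39 − 2.39X; n_A2 = 5.25 − 4.78X; n_B2 = 2.39X.
n_T = Σnᵢ = 7.64 − 4.78X.
Mole fractions y_i = n_i/n_T; K_p = p_B2 / (p_A1 p_A2^2) with p_i = y_i·P.
Substituting and setting equal to 0.000282 kPa^-2 gives a polynomial in X; the root in (0,1) is X = 0.598.
Then n_B2 = 1.43, n_T = 4.78, so y_B2 = 0.299.

y_B2 = 0.299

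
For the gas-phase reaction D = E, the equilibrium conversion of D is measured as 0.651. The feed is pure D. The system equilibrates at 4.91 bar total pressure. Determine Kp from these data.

Basis: 1 mol D initially; let X = conversion of D. Extent ξ = X.
Mole table: n_D = 1 − X; n_E = X.
n_T stays at 1 (no change in mole number).
At X = 0.651: n_D = 0.349, n_E = 0.651, n_T = 1.
p_i = (n_i/n_T)·P. Kp = p_E / (p_D) = 1.87.

Kp = 1.87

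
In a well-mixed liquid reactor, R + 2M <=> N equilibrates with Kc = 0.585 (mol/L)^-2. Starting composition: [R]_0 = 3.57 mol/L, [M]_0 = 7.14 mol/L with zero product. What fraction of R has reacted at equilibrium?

X = 0.712

Let X = conversion of R; extent ξ = 3.57·X mol/L.
Concentrations: [R] = 3.57 − 3.57X; [M] = 7.14 − 7.14X; [N] = 3.57X.
Kc = [N] / ([R] [M]^2).
Equating to 0.585 (mol/L)^-2: the physical root is X = 0.712.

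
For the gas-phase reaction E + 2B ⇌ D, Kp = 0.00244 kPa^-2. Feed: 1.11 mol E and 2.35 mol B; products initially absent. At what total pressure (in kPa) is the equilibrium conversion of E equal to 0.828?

Basis: 1.11 mol E initially; let X = conversion of E. Extent ξ = 1.11X.
Mole table: n_E = 1.11 − 1.11X; n_B = 2.35 − 2.22X; n_D = 1.11X.
Total moles n_T = 3.46 − 2.22X.
Kp = p_D / (p_E p_B^2) with p_i = (n_i/n_T)·P.
At X = 0.828: the mole-fraction product g(X) = Π y_i^ν_i = 48.33. Since Kp = g(X)·P^{-2}, P = (g/Kp)^(1/2) = (48.33/0.00244)^(1/2) = 141 kPa.

P = 141 kPa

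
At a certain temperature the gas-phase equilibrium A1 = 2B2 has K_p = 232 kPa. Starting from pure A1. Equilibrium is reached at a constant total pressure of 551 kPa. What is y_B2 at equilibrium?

y_B2 = 0.472

Take 1 mol A1 as basis and let X be its fractional conversion, so ξ = X.
Species balance: n_A1 = 1 − X; n_B2 = 2X.
n_T = Σnᵢ = 1 + X.
With p_i = (n_i/n_T)P, K_p = p_B2^2 / (p_A1).
This yields a degree-2 equation in X; solving on (0,1), X = 0.309.
Then n_B2 = 0.617, n_T = 1.31, so y_B2 = 0.472.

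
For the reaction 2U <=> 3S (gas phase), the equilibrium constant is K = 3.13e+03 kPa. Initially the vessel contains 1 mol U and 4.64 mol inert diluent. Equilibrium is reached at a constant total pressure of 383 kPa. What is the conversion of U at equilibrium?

Take 1 mol U as basis and let X be its fractional conversion, so ξ = 0.5X.
At extent ξ: n_U = 1 − X; n_S = 1.5X; n_I = 4.64 (inert).
n_T = Σnᵢ = 5.64 + 0.5X.
With p_i = (n_i/n_T)P, K = p_S^3 / (p_U^2).
Equating to 3.13e+03 kPa and solving on 0 < X < 1: X = 0.810.

X = 0.810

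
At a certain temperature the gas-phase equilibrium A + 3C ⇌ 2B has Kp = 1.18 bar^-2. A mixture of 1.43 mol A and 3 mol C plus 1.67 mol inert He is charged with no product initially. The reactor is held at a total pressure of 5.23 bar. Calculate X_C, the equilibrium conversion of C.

X = 0.626

Let X = conversion of C (basis 3 mol C); extent of reaction ξ = X.
At extent ξ: n_A = 1.43 − X; n_C = 3 − 3X; n_B = 2X; n_I = 1.67 (inert).
Total moles n_T = 6.1 − 2X.
y_i = n_i/n_T, p_i = y_i·P. Kp = p_B^2 / (p_A p_C^3).
Equating to 1.18 bar^-2 and solving on 0 < X < 1: X = 0.626.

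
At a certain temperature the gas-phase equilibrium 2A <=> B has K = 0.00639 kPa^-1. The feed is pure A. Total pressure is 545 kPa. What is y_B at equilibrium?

y_B = 0.589

Take 1 mol A as basis and let X be its fractional conversion, so ξ = 0.5X.
Mole table: n_A = 1 − X; n_B = 0.5X.
Total moles n_T = 1 − 0.5X.
y_i = n_i/n_T, p_i = y_i·P. K = p_B / (p_A^2).
Substituting and setting equal to 0.00639 kPa^-1 gives a polynomial in X; the root in (0,1) is X = 0.741.
Then n_B = 0.371, n_T = 0.629, so y_B = 0.589.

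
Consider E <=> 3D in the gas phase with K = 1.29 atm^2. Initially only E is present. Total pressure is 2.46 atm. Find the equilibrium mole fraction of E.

y_E = 0.520

Take 1 mol E as basis and let X be its fractional conversion, so ξ = X.
Moles: n_E = 1 − X; n_D = 3X.
Total moles n_T = 1 + 2X.
y_i = n_i/n_T, p_i = y_i·P. K = p_D^3 / (p_E).
Setting this equal to 1.29 atm^2 and taking the physical root (0 < X < 1) gives X = 0.235.
Then n_E = 0.765, n_T = 1.47, so y_E = 0.520.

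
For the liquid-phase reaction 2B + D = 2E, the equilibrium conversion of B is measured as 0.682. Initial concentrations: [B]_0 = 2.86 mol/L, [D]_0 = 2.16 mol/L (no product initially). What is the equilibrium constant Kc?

Let X = conversion of B.
Concentrations: [B] = 2.86 − 2.86X; [D] = 2.16 − 1.43X; [E] = 2.86X.
At X = 0.682: [B] = 0.909, [D] = 1.18, [E] = 1.95.
Kc = [E]^2 / ([B]^2 [D]) = 3.88 L/mol.

Kc = 3.88 L/mol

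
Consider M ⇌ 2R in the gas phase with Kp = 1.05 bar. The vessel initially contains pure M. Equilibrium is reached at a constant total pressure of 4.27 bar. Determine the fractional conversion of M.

X = 0.241

Basis: 1 mol M initially; let X = conversion of M. Extent ξ = X.
Species balance: n_M = 1 − X; n_R = 2X.
n_T = Σnᵢ = 1 + X.
Mole fractions y_i = n_i/n_T; Kp = p_R^2 / (p_M) with p_i = y_i·P.
Substituting and setting equal to 1.05 bar gives a polynomial in X; the root in (0,1) is X = 0.241.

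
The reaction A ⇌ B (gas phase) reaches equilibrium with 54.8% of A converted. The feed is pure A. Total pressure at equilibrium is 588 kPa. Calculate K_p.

K_p = 1.21

Basis: 1 mol A initially; let X = conversion of A. Extent ξ = X.
Moles: n_A = 1 − X; n_B = X.
n_T stays at 1 (no change in mole number).
At X = 0.548: n_A = 0.452, n_B = 0.548, n_T = 1.
p_i = (n_i/n_T)·P. K_p = p_B / (p_A) = 1.21.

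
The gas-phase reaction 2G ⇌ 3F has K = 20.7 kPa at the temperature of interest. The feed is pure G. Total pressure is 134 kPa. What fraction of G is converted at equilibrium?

Let X = conversion of G (basis 1 mol G); extent of reaction ξ = 0.5X.
Moles: n_G = 1 − X; n_F = 1.5X.
Total moles n_T = 1 + 0.5X.
With p_i = (n_i/n_T)P, K = p_F^3 / (p_G^2).
Setting this equal to 20.7 kPa and taking the physical root (0 < X < 1) gives X = 0.296.

X = 0.296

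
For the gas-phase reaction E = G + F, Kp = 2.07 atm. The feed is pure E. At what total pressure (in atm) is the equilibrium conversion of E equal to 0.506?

Take 1 mol E as basis and let X be its fractional conversion, so ξ = X.
Species balance: n_E = 1 − X; n_G = X; n_F = X.
Total moles n_T = 1 + X.
Kp = p_G p_F / (p_E) with p_i = (n_i/n_T)·P.
At X = 0.506: the mole-fraction product g(X) = Π y_i^ν_i = 0.3442. Since Kp = g(X)·P^{1}, P = (Kp/g)^(1/1) = (2.07/0.3442)^(1/1) = 6.01 atm.

P = 6.01 atm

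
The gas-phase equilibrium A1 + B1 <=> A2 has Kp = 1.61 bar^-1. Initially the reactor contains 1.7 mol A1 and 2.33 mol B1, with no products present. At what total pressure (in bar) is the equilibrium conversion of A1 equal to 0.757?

Let X = conversion of A1 (basis 1.7 mol A1); extent of reaction ξ = 1.7X.
At extent ξ: n_A1 = 1.7 − 1.7X; n_B1 = 2.33 − 1.7X; n_A2 = 1.7X.
Total moles n_T = 4.03 − 1.7X.
Kp = p_A2 / (p_A1 p_B1) with p_i = (n_i/n_T)·P.
At X = 0.757: the mole-fraction product g(X) = Π y_i^ν_i = 8.192. Since Kp = g(X)·P^{-1}, P = (g/Kp)^(1/1) = (8.192/1.61)^(1/1) = 5.09 bar.

P = 5.09 bar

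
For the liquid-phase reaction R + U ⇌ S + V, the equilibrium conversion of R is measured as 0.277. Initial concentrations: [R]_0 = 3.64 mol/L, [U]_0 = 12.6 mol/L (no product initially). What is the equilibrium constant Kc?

Let X = conversion of R.
Concentrations: [R] = 3.64 − 3.64X; [U] = 12.6 − 3.64X; [S] = 3.64X; [V] = 3.64X.
At X = 0.277: [R] = 2.63, [U] = 11.6, [S] = 1.01, [V] = 1.01.
Kc = [S] [V] / ([R] [U]) = 0.0333.

Kc = 0.0333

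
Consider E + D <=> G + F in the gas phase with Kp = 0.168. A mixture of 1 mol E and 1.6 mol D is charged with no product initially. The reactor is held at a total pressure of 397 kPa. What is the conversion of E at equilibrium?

Basis: 1 mol E initially; let X = conversion of E. Extent ξ = X.
Mole table: n_E = 1 − X; n_D = 1.6 − X; n_G = X; n_F = X.
Total moles n_T = 2.6 (Δν = 0, constant).
Mole fractions y_i = n_i/n_T; Kp = p_G p_F / (p_E p_D) with p_i = y_i·P.
Equating to 0.168 and solving on 0 < X < 1: X = 0.364.

X = 0.364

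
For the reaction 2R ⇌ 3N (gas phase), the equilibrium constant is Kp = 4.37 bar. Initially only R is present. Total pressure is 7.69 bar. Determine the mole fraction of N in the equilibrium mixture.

Take 1 mol R as basis and let X be its fractional conversion, so ξ = 0.5X.
Moles: n_R = 1 − X; n_N = 1.5X.
Summing: n_T = 1 + 0.5X.
Mole fractions y_i = n_i/n_T; Kp = p_N^3 / (p_R^2) with p_i = y_i·P.
Substituting and setting equal to 4.37 bar gives a polynomial in X; the root in (0,1) is X = 0.412.
Then n_N = 0.619, n_T = 1.21, so y_N = 0.513.

y_N = 0.513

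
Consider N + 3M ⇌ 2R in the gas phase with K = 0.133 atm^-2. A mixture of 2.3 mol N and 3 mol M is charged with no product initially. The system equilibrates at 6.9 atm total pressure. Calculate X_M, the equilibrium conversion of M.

X = 0.574

Take 3 mol M as basis and let X be its fractional conversion, so ξ = X.
Moles: n_N = 2.3 − X; n_M = 3 − 3X; n_R = 2X.
Total moles n_T = 5.3 − 2X.
Mole fractions y_i = n_i/n_T; K = p_R^2 / (p_N p_M^3) with p_i = y_i·P.
Equating to 0.133 atm^-2 and solving on 0 < X < 1: X = 0.574.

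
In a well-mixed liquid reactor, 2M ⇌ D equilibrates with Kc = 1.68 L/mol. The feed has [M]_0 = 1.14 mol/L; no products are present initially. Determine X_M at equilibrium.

Let X = conversion of M; extent ξ = 1.14X/2 mol/L.
Concentrations: [M] = 1.14 − 1.14X; [D] = 0.57X.
Kc = [D] / ([M]^2).
Setting equal to 1.68 and solving for X on (0,1) gives X = 0.603.

X = 0.603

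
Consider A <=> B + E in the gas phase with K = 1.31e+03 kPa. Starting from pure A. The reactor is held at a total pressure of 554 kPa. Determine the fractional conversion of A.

Basis: 1 mol A initially; let X = conversion of A. Extent ξ = X.
Species balance: n_A = 1 − X; n_B = X; n_E = X.
Summing: n_T = 1 + X.
y_i = n_i/n_T, p_i = y_i·P. K = p_B p_E / (p_A).
This yields a degree-2 equation in X; solving on (0,1), X = 0.838.

X = 0.838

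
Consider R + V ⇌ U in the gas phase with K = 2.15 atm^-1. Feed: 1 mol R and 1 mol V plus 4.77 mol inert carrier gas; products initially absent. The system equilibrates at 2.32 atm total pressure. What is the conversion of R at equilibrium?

X = 0.339

Take 1 mol R as basis and let X be its fractional conversion, so ξ = X.
Moles: n_R = 1 − X; n_V = 1 − X; n_U = X; n_I = 4.77 (inert).
Total moles n_T = 6.77 − X.
Mole fractions y_i = n_i/n_T; K = p_U / (p_R p_V) with p_i = y_i·P.
Setting this equal to 2.15 atm^-1 and taking the physical root (0 < X < 1) gives X = 0.339.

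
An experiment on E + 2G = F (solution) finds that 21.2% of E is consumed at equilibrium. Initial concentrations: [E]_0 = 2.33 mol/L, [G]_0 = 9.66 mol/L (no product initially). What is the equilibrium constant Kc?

Let X = conversion of E.
Concentrations: [E] = 2.33 − 2.33X; [G] = 9.66 − 4.66X; [F] = 2.33X.
At X = 0.212: [E] = 1.84, [G] = 8.67, [F] = 0.494.
Kc = [F] / ([E] [G]^2) = 0.00358 (mol/L)^-2.

Kc = 0.00358 (mol/L)^-2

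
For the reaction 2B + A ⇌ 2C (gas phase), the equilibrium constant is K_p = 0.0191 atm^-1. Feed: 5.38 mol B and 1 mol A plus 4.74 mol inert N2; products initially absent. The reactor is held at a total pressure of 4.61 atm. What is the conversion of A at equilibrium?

Basis: 1 mol A initially; let X = conversion of A. Extent ξ = X.
At extent ξ: n_B = 5.38 − 2X; n_A = 1 − X; n_C = 2X; n_I = 4.74 (inert).
Summing: n_T = 11.1 − X.
Mole fractions y_i = n_i/n_T; K_p = p_C^2 / (p_B^2 p_A) with p_i = y_i·P.
Substituting and setting equal to 0.0191 atm^-1 gives a polynomial in X; the root in (0,1) is X = 0.200.

X = 0.200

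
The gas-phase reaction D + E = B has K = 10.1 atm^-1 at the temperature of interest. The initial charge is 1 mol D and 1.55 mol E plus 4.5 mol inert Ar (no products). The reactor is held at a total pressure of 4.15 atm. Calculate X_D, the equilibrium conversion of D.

X = 0.829

Let X = conversion of D (basis 1 mol D); extent of reaction ξ = X.
Mole table: n_D = 1 − X; n_E = 1.55 − X; n_B = X; n_I = 4.5 (inert).
Total moles n_T = 7.05 − X.
y_i = n_i/n_T, p_i = y_i·P. K = p_B / (p_D p_E).
Substituting and setting equal to 10.1 atm^-1 gives a polynomial in X; the root in (0,1) is X = 0.829.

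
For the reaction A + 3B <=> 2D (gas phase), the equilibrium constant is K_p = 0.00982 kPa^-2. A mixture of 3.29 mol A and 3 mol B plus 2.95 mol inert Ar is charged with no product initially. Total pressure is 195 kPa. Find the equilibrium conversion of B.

X = 0.816

Basis: 3 mol B initially; let X = conversion of B. Extent ξ = X.
At extent ξ: n_A = 3.29 − X; n_B = 3 − 3X; n_D = 2X; n_I = 2.95 (inert).
Total moles n_T = 9.24 − 2X.
Mole fractions y_i = n_i/n_T; K_p = p_D^2 / (p_A p_B^3) with p_i = y_i·P.
This yields a degree-4 equation in X; solving on (0,1), X = 0.816.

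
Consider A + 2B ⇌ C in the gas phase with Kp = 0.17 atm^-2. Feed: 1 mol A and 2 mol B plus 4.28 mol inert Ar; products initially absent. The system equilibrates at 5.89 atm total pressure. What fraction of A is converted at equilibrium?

Basis: 1 mol A initially; let X = conversion of A. Extent ξ = X.
At extent ξ: n_A = 1 − X; n_B = 2 − 2X; n_C = X; n_I = 4.28 (inert).
n_T = Σnᵢ = 7.28 − 2X.
With p_i = (n_i/n_T)P, Kp = p_C / (p_A p_B^2).
Substituting and setting equal to 0.17 atm^-2 gives a polynomial in X; the root in (0,1) is X = 0.231.

X = 0.231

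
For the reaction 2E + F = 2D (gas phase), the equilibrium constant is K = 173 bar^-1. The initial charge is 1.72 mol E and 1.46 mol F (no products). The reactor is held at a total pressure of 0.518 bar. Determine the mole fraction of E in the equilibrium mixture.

y_E = 0.113

Let X = conversion of E (basis 1.72 mol E); extent of reaction ξ = 0.86X.
At extent ξ: n_E = 1.72 − 1.72X; n_F = 1.46 − 0.86X; n_D = 1.72X.
n_T = Σnᵢ = 3.18 − 0.86X.
y_i = n_i/n_T, p_i = y_i·P. K = p_D^2 / (p_E^2 p_F).
Equating to 173 bar^-1 and solving on 0 < X < 1: X = 0.838.
Then n_E = 0.278, n_T = 2.46, so y_E = 0.113.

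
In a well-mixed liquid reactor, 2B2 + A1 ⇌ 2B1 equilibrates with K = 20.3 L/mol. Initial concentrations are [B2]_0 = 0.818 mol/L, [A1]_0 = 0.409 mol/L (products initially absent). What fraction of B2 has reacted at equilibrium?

X = 0.635

Let X = conversion of B2; extent ξ = 0.818X/2 mol/L.
Concentrations: [B2] = 0.818 − 0.818X; [A1] = 0.409 − 0.409X; [B1] = 0.818X.
K = [B1]^2 / ([B2]^2 [A1]).
Setting equal to 20.3 and solving for X on (0,1) gives X = 0.635.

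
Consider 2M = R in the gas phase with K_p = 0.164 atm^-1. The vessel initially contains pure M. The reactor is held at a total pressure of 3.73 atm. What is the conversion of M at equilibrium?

X = 0.461

Basis: 1 mol M initially; let X = conversion of M. Extent ξ = 0.5X.
Moles: n_M = 1 − X; n_R = 0.5X.
Summing: n_T = 1 − 0.5X.
Mole fractions y_i = n_i/n_T; K_p = p_R / (p_M^2) with p_i = y_i·P.
This yields a degree-2 equation in X; solving on (0,1), X = 0.461.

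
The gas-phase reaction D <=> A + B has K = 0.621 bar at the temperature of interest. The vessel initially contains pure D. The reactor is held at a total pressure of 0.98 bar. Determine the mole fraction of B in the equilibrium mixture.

Basis: 1 mol D initially; let X = conversion of D. Extent ξ = X.
Mole table: n_D = 1 − X; n_A = X; n_B = X.
Summing: n_T = 1 + X.
y_i = n_i/n_T, p_i = y_i·P. K = p_A p_B / (p_D).
Equating to 0.621 bar and solving on 0 < X < 1: X = 0.623.
Then n_B = 0.623, n_T = 1.62, so y_B = 0.384.

y_B = 0.384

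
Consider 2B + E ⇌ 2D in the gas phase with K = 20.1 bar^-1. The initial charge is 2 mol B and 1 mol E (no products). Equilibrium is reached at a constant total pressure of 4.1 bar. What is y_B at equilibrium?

Take 2 mol B as basis and let X be its fractional conversion, so ξ = X.
Mole table: n_B = 2 − 2X; n_E = 1 − X; n_D = 2X.
Total moles n_T = 3 − X.
With p_i = (n_i/n_T)P, K = p_D^2 / (p_B^2 p_E).
Equating to 20.1 bar^-1 and solving on 0 < X < 1: X = 0.751.
Then n_B = 0.498, n_T = 2.25, so y_B = 0.221.

y_B = 0.221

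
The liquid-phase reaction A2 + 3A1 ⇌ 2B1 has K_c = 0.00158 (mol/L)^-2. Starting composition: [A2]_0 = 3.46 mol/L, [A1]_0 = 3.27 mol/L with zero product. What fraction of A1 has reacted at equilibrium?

Let X = conversion of A1; extent ξ = 3.27X/3 mol/L.
Concentrations: [A2] = 3.46 − 1.09X; [A1] = 3.27 − 3.27X; [B1] = 2.18X.
K_c = [B1]^2 / ([A2] [A1]^3).
This equals 0.00158 at X = 0.153 (the root in 0 < X < 1).

X = 0.153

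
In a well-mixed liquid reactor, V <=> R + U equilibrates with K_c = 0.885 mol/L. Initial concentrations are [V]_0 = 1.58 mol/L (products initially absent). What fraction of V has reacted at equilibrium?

X = 0.519

Let X = conversion of V; extent ξ = 1.58·X mol/L.
Concentrations: [V] = 1.58 − 1.58X; [R] = 1.58X; [U] = 1.58X.
K_c = [R] [U] / ([V]).
This equals 0.885 at X = 0.519 (the root in 0 < X < 1).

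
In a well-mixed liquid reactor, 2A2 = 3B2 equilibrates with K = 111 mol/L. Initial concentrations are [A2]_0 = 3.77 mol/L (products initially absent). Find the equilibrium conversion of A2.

Let X = conversion of A2; extent ξ = 3.77X/2 mol/L.
Concentrations: [A2] = 3.77 − 3.77X; [B2] = 5.66X.
K = [B2]^3 / ([A2]^2).
Solving K = 111 for X ∈ (0,1): X = 0.771.

X = 0.771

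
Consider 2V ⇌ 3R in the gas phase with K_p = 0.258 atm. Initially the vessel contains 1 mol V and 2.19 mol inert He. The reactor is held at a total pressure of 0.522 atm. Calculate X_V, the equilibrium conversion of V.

X = 0.501

Let X = conversion of V (basis 1 mol V); extent of reaction ξ = 0.5X.
Mole table: n_V = 1 − X; n_R = 1.5X; n_I = 2.19 (inert).
Summing: n_T = 3.19 + 0.5X.
With p_i = (n_i/n_T)P, K_p = p_R^3 / (p_V^2).
Equating to 0.258 atm and solving on 0 < X < 1: X = 0.501.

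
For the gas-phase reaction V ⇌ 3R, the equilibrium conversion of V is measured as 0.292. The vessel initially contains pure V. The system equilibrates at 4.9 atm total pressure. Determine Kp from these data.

Kp = 9.09 atm^2

Let X = conversion of V (basis 1 mol V); extent of reaction ξ = X.
At extent ξ: n_V = 1 − X; n_R = 3X.
n_T = Σnᵢ = 1 + 2X.
At X = 0.292: n_V = 0.708, n_R = 0.876, n_T = 1.58.
p_i = (n_i/n_T)·P. Kp = p_R^3 / (p_V) = 9.09 atm^2.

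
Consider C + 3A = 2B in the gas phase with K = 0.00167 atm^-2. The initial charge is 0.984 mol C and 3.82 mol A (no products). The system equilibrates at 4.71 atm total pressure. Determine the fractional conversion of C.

Basis: 0.984 mol C initially; let X = conversion of C. Extent ξ = 0.984X.
Species balance: n_C = 0.984 − 0.984X; n_A = 3.82 − 2.95X; n_B = 1.97X.
n_T = Σnᵢ = 4.8 − 1.97X.
With p_i = (n_i/n_T)P, K = p_B^2 / (p_C p_A^3).
This yields a degree-4 equation in X; solving on (0,1), X = 0.127.

X = 0.127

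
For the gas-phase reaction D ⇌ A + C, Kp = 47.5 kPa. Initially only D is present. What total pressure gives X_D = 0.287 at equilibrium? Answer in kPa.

P = 529 kPa

Take 1 mol D as basis and let X be its fractional conversion, so ξ = X.
Mole table: n_D = 1 − X; n_A = X; n_C = X.
n_T = Σnᵢ = 1 + X.
Kp = p_A p_C / (p_D) with p_i = (n_i/n_T)·P.
At X = 0.287: the mole-fraction product g(X) = Π y_i^ν_i = 0.08976. Since Kp = g(X)·P^{1}, P = (Kp/g)^(1/1) = (47.5/0.08976)^(1/1) = 529 kPa.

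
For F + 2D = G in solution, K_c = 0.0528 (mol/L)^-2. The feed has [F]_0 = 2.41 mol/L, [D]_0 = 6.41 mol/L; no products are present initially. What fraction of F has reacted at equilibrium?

X = 0.474

Let X = conversion of F; extent ξ = 2.41·X mol/L.
Concentrations: [F] = 2.41 − 2.41X; [D] = 6.41 − 4.82X; [G] = 2.41X.
K_c = [G] / ([F] [D]^2).
This equals 0.0528 at X = 0.474 (the root in 0 < X < 1).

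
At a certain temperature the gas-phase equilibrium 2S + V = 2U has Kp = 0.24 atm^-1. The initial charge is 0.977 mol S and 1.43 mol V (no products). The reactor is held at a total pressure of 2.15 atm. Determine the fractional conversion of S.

Take 0.977 mol S as basis and let X be its fractional conversion, so ξ = 0.488X.
Moles: n_S = 0.977 − 0.977X; n_V = 1.43 − 0.488X; n_U = 0.977X.
Summing: n_T = 2.41 − 0.488X.
y_i = n_i/n_T, p_i = y_i·P. Kp = p_U^2 / (p_S^2 p_V).
Substituting and setting equal to 0.24 atm^-1 gives a polynomial in X; the root in (0,1) is X = 0.350.

X = 0.350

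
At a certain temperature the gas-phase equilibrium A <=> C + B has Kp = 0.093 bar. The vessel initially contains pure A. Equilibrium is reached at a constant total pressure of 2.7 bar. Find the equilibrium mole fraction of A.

y_A = 0.691

Basis: 1 mol A initially; let X = conversion of A. Extent ξ = X.
Mole table: n_A = 1 − X; n_C = X; n_B = X.
Summing: n_T = 1 + X.
With p_i = (n_i/n_T)P, Kp = p_C p_B / (p_A).
Equating to 0.093 bar and solving on 0 < X < 1: X = 0.182.
Then n_A = 0.818, n_T = 1.18, so y_A = 0.691.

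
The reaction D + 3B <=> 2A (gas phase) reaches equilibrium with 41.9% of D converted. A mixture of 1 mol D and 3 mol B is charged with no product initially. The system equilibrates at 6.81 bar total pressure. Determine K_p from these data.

Take 1 mol D as basis and let X be its fractional conversion, so ξ = X.
Species balance: n_D = 1 − X; n_B = 3 − 3X; n_A = 2X.
Summing: n_T = 4 − 2X.
At X = 0.419: n_D = 0.581, n_B = 1.74, n_A = 0.838, n_T = 3.16.
p_i = (n_i/n_T)·P. K_p = p_A^2 / (p_D p_B^3) = 0.0492 bar^-2.

K_p = 0.0492 bar^-2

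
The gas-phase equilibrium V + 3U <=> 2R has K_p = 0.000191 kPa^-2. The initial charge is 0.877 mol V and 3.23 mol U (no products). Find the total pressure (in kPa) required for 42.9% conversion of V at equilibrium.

P = 84.7 kPa

Take 0.877 mol V as basis and let X be its fractional conversion, so ξ = 0.877X.
Mole table: n_V = 0.877 − 0.877X; n_U = 3.23 − 2.63X; n_R = 1.75X.
Summing: n_T = 4.11 − 1.75X.
K_p = p_R^2 / (p_V p_U^3) with p_i = (n_i/n_T)·P.
At X = 0.429: the mole-fraction product g(X) = Π y_i^ν_i = 1.371. Since K_p = g(X)·P^{-2}, P = (g/K_p)^(1/2) = (1.371/0.000191)^(1/2) = 84.7 kPa.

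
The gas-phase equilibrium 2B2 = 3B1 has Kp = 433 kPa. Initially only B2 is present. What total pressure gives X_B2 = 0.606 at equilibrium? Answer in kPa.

Basis: 1 mol B2 initially; let X = conversion of B2. Extent ξ = 0.5X.
At extent ξ: n_B2 = 1 − X; n_B1 = 1.5X.
Summing: n_T = 1 + 0.5X.
Kp = p_B1^3 / (p_B2^2) with p_i = (n_i/n_T)·P.
At X = 0.606: the mole-fraction product g(X) = Π y_i^ν_i = 3.713. Since Kp = g(X)·P^{1}, P = (Kp/g)^(1/1) = (433/3.713)^(1/1) = 117 kPa.

P = 117 kPa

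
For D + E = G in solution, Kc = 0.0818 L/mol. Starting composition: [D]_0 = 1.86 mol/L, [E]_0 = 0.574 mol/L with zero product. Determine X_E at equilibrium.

X = 0.128

Let X = conversion of E; extent ξ = 0.574·X mol/L.
Concentrations: [D] = 1.86 − 0.574X; [E] = 0.574 − 0.574X; [G] = 0.574X.
Kc = [G] / ([D] [E]).
Setting equal to 0.0818 and solving for X on (0,1) gives X = 0.128.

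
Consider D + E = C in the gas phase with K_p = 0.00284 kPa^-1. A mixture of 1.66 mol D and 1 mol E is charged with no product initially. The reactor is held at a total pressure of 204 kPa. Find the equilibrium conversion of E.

Let X = conversion of E (basis 1 mol E); extent of reaction ξ = X.
At extent ξ: n_D = 1.66 − X; n_E = 1 − X; n_C = X.
n_T = Σnᵢ = 2.66 − X.
Mole fractions y_i = n_i/n_T; K_p = p_C / (p_D p_E) with p_i = y_i·P.
Equating to 0.00284 kPa^-1 and solving on 0 < X < 1: X = 0.253.

X = 0.253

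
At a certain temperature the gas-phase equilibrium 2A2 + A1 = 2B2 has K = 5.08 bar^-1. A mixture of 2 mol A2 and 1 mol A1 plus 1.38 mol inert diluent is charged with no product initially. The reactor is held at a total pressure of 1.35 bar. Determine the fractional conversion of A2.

X = 0.487

Basis: 2 mol A2 initially; let X = conversion of A2. Extent ξ = X.
At extent ξ: n_A2 = 2 − 2X; n_A1 = 1 − X; n_B2 = 2X; n_I = 1.38 (inert).
Total moles n_T = 4.38 − X.
y_i = n_i/n_T, p_i = y_i·P. K = p_B2^2 / (p_A2^2 p_A1).
Equating to 5.08 bar^-1 and solving on 0 < X < 1: X = 0.487.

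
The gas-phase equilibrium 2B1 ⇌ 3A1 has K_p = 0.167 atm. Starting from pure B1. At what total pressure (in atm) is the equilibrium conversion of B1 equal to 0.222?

P = 3.04 atm

Take 1 mol B1 as basis and let X be its fractional conversion, so ξ = 0.5X.
Species balance: n_B1 = 1 − X; n_A1 = 1.5X.
Total moles n_T = 1 + 0.5X.
K_p = p_A1^3 / (p_B1^2) with p_i = (n_i/n_T)·P.
At X = 0.222: the mole-fraction product g(X) = Π y_i^ν_i = 0.05491. Since K_p = g(X)·P^{1}, P = (K_p/g)^(1/1) = (0.167/0.05491)^(1/1) = 3.04 atm.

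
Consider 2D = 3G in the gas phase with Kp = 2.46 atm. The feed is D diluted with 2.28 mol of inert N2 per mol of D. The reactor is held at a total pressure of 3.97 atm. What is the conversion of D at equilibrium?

X = 0.526

Let X = conversion of D (basis 1 mol D); extent of reaction ξ = 0.5X.
At extent ξ: n_D = 1 − X; n_G = 1.5X; n_I = 2.28 (inert).
Total moles n_T = 3.28 + 0.5X.
y_i = n_i/n_T, p_i = y_i·P. Kp = p_G^3 / (p_D^2).
Setting this equal to 2.46 atm and taking the physical root (0 < X < 1) gives X = 0.526.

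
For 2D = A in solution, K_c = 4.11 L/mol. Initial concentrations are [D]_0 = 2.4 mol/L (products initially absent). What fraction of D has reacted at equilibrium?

Let X = conversion of D; extent ξ = 2.4X/2 mol/L.
Concentrations: [D] = 2.4 − 2.4X; [A] = 1.2X.
K_c = [A] / ([D]^2).
Setting equal to 4.11 and solving for X on (0,1) gives X = 0.799.

X = 0.799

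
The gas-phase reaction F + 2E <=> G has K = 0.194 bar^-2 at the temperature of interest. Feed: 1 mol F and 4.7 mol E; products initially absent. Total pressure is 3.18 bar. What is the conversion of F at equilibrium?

X = 0.546

Basis: 1 mol F initially; let X = conversion of F. Extent ξ = X.
Mole table: n_F = 1 − X; n_E = 4.7 − 2X; n_G = X.
n_T = Σnᵢ = 5.7 − 2X.
Mole fractions y_i = n_i/n_T; K = p_G / (p_F p_E^2) with p_i = y_i·P.
Equating to 0.194 bar^-2 and solving on 0 < X < 1: X = 0.546.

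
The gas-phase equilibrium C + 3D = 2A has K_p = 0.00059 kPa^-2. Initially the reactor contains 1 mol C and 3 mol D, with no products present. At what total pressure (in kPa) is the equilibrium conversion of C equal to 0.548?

Take 1 mol C as basis and let X be its fractional conversion, so ξ = X.
At extent ξ: n_C = 1 − X; n_D = 3 − 3X; n_A = 2X.
n_T = Σnᵢ = 4 − 2X.
K_p = p_A^2 / (p_C p_D^3) with p_i = (n_i/n_T)·P.
At X = 0.548: the mole-fraction product g(X) = Π y_i^ν_i = 8.989. Since K_p = g(X)·P^{-2}, P = (g/K_p)^(1/2) = (8.989/0.00059)^(1/2) = 123 kPa.

P = 123 kPa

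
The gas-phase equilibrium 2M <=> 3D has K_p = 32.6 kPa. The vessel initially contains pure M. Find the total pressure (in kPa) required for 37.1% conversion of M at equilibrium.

Take 1 mol M as basis and let X be its fractional conversion, so ξ = 0.5X.
Mole table: n_M = 1 − X; n_D = 1.5X.
Summing: n_T = 1 + 0.5X.
K_p = p_D^3 / (p_M^2) with p_i = (n_i/n_T)·P.
At X = 0.371: the mole-fraction product g(X) = Π y_i^ν_i = 0.3674. Since K_p = g(X)·P^{1}, P = (K_p/g)^(1/1) = (32.6/0.3674)^(1/1) = 88.7 kPa.

P = 88.7 kPa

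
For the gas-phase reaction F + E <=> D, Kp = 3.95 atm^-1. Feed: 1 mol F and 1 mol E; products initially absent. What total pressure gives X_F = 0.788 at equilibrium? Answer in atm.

P = 5.38 atm

Basis: 1 mol F initially; let X = conversion of F. Extent ξ = X.
Mole table: n_F = 1 − X; n_E = 1 − X; n_D = X.
Summing: n_T = 2 − X.
Kp = p_D / (p_F p_E) with p_i = (n_i/n_T)·P.
At X = 0.788: the mole-fraction product g(X) = Π y_i^ν_i = 21.25. Since Kp = g(X)·P^{-1}, P = (g/Kp)^(1/1) = (21.25/3.95)^(1/1) = 5.38 atm.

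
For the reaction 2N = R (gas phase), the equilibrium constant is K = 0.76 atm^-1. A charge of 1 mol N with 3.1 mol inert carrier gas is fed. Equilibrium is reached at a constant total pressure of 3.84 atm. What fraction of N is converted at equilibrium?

Take 1 mol N as basis and let X be its fractional conversion, so ξ = 0.5X.
Mole table: n_N = 1 − X; n_R = 0.5X; n_I = 3.1 (inert).
Summing: n_T = 4.1 − 0.5X.
With p_i = (n_i/n_T)P, K = p_R / (p_N^2).
This yields a degree-2 equation in X; solving on (0,1), X = 0.452.

X = 0.452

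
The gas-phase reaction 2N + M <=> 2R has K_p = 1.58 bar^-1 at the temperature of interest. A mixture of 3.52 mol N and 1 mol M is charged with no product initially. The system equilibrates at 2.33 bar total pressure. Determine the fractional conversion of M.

Let X = conversion of M (basis 1 mol M); extent of reaction ξ = X.
Mole table: n_N = 3.52 − 2X; n_M = 1 − X; n_R = 2X.
n_T = Σnᵢ = 4.52 − X.
Mole fractions y_i = n_i/n_T; K_p = p_R^2 / (p_N^2 p_M) with p_i = y_i·P.
Substituting and setting equal to 1.58 bar^-1 gives a polynomial in X; the root in (0,1) is X = 0.646.

X = 0.646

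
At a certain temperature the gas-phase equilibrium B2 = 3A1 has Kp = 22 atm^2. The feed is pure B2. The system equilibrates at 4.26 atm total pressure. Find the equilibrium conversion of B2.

Take 1 mol B2 as basis and let X be its fractional conversion, so ξ = X.
At extent ξ: n_B2 = 1 − X; n_A1 = 3X.
Summing: n_T = 1 + 2X.
With p_i = (n_i/n_T)P, Kp = p_A1^3 / (p_B2).
This yields a degree-3 equation in X; solving on (0,1), X = 0.447.

X = 0.447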